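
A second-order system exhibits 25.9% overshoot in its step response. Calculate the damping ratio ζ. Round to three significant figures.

ζ = −ln(OS)/√(π² + (ln OS)²). With OS = 0.259, ln OS = −1.351 and ζ = 1.351/3.420 = 0.395.

ζ ≈ 0.395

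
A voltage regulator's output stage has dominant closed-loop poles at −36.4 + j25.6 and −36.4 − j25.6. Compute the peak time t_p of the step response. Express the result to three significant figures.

t_p = π/ω_d with ω_d = 25.6 (the imaginary part), so t_p = 0.123 s.

t_p ≈ 0.123 s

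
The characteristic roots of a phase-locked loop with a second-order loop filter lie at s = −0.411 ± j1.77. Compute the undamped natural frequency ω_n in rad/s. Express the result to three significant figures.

The poles are at −σ ± jω_d with σ = 0.411 and ω_d = 1.77, so ω_n = √(σ²+ω_d²) = 1.82 rad/s and ζ = σ/ω_n = 0.226.

ω_n ≈ 1.82 rad/s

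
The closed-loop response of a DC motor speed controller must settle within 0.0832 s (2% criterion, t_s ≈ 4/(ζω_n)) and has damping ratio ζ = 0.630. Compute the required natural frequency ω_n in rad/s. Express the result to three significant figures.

ω_n ≈ 76.3 rad/s

Rearranging t_s ≈ 4/(ζω_n) gives ω_n = 4/(ζ·t_s) = 4/(0.630 × 0.0832) = 76.3 rad/s.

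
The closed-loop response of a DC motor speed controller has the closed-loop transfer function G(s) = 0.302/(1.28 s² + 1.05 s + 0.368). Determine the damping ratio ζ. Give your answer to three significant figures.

ζ ≈ 0.765

Dividing through by 1.28: denominator becomes s² + 0.8203 s + 0.2875.
So ω_n = √0.2875 = 0.536 rad/s and ζ = 0.8203/(2·0.536) = 0.765.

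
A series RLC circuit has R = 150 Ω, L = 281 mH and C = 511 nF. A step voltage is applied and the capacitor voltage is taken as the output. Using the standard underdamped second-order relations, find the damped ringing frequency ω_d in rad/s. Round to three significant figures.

For a series RLC circuit (capacitor voltage as output), ω_n = 1/√(LC) = 1/√(281 mH · 511 nF) = 2640 rad/s.
ζ = (R/2)·√(C/L) = (150/2)·√(511 nF/281 mH) = 0.101.
ω_d = ω_n√(1−ζ²) = 2630 rad/s.

ω_d ≈ 2630 rad/s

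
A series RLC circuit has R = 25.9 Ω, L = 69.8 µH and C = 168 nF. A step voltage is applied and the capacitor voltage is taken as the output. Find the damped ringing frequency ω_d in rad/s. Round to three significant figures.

ω_d ≈ 226000 rad/s

For a series RLC circuit (capacitor voltage as output), ω_n = 1/√(LC) = 1/√(69.8 µH · 168 nF) = 292000 rad/s.
ζ = (R/2)·√(C/L) = (25.9/2)·√(168 nF/69.8 µH) = 0.635.
The damped frequency ω_d = ω_n√(1−ζ²) = 226000 rad/s.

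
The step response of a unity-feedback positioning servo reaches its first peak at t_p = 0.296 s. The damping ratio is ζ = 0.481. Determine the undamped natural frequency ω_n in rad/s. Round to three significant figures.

Peak time t_p = π/ω_d, so ω_d = π/t_p = π/0.296 = 10.6 rad/s.
ω_n = ω_d/√(1−ζ²) = 10.6/√0.769 = 12.1 rad/s.

ω_n ≈ 12.1 rad/s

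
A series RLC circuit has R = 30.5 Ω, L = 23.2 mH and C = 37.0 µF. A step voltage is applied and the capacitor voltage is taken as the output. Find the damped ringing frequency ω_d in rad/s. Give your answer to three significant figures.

For a series RLC circuit (capacitor voltage as output), ω_n = 1/√(LC) = 1/√(23.2 mH · 37.0 µF) = 1080 rad/s.
ζ = (R/2)·√(C/L) = (30.5/2)·√(37.0 µF/23.2 mH) = 0.609.
ω_d = ω_n√(1−ζ²) = 856 rad/s.

ω_d ≈ 856 rad/s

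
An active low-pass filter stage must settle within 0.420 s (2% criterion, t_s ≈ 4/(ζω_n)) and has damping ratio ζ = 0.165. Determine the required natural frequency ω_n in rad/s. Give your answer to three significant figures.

Rearranging t_s ≈ 4/(ζω_n) gives ω_n = 4/(ζ·t_s) = 4/(0.165 × 0.420) = 57.7 rad/s.

ω_n ≈ 57.7 rad/s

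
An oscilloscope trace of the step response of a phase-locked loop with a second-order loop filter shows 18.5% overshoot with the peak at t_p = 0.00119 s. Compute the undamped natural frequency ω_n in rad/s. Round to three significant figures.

ω_n ≈ 3000 rad/s

From the overshoot, ζ = −ln(OS)/√(π²+ln²(OS)) = 0.473.
t_p = π/ω_d ⇒ ω_d = 2640 rad/s; then ω_n = ω_d/√(1−ζ²) = 3000 rad/s.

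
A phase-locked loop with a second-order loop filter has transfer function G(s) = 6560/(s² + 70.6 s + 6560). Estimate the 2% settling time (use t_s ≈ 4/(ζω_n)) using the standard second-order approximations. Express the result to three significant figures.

ω_n = √6560 = 81.0 rad/s; ζ = 70.6/(2·81.0) = 0.436.
t_s ≈ 4/(ζω_n) = 4/(0.436·81.0) = 0.113 s.

t_s ≈ 0.113 s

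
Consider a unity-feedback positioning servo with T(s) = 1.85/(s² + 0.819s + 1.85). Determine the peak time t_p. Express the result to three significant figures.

t_p ≈ 2.42 s

Comparing the denominator to s² + 2ζω_n s + ω_n²: ω_n = √1.85 = 1.36 rad/s, and 2ζω_n = 0.819 so ζ = 0.819/(2·1.36) = 0.301.
ω_d = ω_n√(1−ζ²) = 1.30 rad/s. Then t_p = π/ω_d = 2.42 s.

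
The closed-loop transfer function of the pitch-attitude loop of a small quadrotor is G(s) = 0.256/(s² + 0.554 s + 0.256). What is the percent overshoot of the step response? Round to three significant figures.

%OS ≈ 12.8%

Comparing the denominator to s² + 2ζω_n s + ω_n²: ω_n = √0.256 = 0.506 rad/s, and 2ζω_n = 0.554 so ζ = 0.554/(2·0.506) = 0.547.
%OS = 100 e^{−πζ/√(1−ζ²)} with ζ = 0.547 gives 12.8%.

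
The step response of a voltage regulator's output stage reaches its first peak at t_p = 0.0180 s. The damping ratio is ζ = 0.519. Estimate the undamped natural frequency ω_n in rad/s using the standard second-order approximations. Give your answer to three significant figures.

ω_n ≈ 204 rad/s

Peak time t_p = π/ω_d, so ω_d = π/t_p = π/0.0180 = 175 rad/s.
ω_n = ω_d/√(1−ζ²) = 175/√0.731 = 204 rad/s.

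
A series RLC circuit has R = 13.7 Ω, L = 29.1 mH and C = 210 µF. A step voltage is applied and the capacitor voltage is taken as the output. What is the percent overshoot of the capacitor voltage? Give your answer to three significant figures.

%OS ≈ 10.6%

For a series RLC circuit (capacitor voltage as output), ω_n = 1/√(LC) = 1/√(29.1 mH · 210 µF) = 405 rad/s.
ζ = (R/2)·√(C/L) = (13.7/2)·√(210 µF/29.1 mH) = 0.582.
%OS = 100 e^{−πζ/√(1−ζ²)} with ζ = 0.582 gives 10.6%.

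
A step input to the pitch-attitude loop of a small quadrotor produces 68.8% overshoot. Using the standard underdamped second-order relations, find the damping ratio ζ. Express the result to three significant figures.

Inverting the overshoot relation: ζ = |ln 0.688|/√(π² + ln²0.688) = 0.118.

ζ ≈ 0.118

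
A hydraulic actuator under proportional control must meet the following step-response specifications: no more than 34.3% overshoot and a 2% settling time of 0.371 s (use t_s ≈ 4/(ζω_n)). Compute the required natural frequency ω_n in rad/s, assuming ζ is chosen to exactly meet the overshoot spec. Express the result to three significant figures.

ω_n ≈ 33.4 rad/s

From %OS = 100·exp(−πζ/√(1−ζ²)), invert to get ζ = −ln(OS)/√(π² + ln²(OS)) with OS = 0.343.
−ln 0.343 = 1.070, so ζ = 1.070/√(π² + 1.145) = 0.322.
From t_s ≈ 4/(ζω_n): ω_n = 4/(ζ·t_s) = 4/(0.322·0.371) = 33.4 rad/s.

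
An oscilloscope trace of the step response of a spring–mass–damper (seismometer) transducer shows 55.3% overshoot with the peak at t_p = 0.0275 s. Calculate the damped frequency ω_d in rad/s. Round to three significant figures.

t_p = π/ω_d, so ω_d = π/0.0275 = 114 rad/s.

ω_d ≈ 114 rad/s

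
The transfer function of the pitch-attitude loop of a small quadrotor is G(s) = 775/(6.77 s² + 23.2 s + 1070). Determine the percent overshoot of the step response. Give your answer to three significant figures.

%OS ≈ 64.9%

Dividing through by 6.77: denominator becomes s² + 3.427 s + 158.1.
So ω_n = √158.1 = 12.6 rad/s and ζ = 3.427/(2·12.6) = 0.136.
%OS = 100 e^{−πζ/√(1−ζ²)} with ζ = 0.136 gives 64.9%.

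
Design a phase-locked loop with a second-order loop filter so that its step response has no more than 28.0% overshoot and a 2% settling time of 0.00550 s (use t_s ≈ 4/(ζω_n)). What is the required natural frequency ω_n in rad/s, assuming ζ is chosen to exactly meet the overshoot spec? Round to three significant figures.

ω_n ≈ 1940 rad/s

ζ = −ln(OS)/√(π² + (ln OS)²). With OS = 0.280, ln OS = −1.273 and ζ = 1.273/3.390 = 0.376.
From t_s ≈ 4/(ζω_n): ω_n = 4/(ζ·t_s) = 4/(0.376·0.00550) = 1940 rad/s.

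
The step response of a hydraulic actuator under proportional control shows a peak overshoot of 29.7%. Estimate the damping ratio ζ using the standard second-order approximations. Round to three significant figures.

Inverting the overshoot relation: ζ = |ln 0.297|/√(π² + ln²0.297) = 0.360.

ζ ≈ 0.360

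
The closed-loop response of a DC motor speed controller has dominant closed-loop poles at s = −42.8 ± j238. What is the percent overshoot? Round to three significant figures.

The poles are at −σ ± jω_d with σ = 42.8 and ω_d = 238, so ω_n = √(σ²+ω_d²) = 242 rad/s and ζ = σ/ω_n = 0.177.
%OS = 100·exp(−πζ/√(1−ζ²)) = 56.8%.

%OS ≈ 56.8%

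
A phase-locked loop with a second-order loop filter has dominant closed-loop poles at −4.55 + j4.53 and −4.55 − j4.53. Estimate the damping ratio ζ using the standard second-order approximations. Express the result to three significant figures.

With σ = 4.55, ω_d = 4.53: ω_n = √(σ²+ω_d²) = 6.42 rad/s, ζ = σ/ω_n = 0.709.

ζ ≈ 0.709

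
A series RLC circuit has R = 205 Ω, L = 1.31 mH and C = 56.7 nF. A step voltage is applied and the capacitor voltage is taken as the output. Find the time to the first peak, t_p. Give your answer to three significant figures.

t_p ≈ 0.0000367 s

For a series RLC circuit (capacitor voltage as output), ω_n = 1/√(LC) = 1/√(1.31 mH · 56.7 nF) = 116000 rad/s.
ζ = (R/2)·√(C/L) = (205/2)·√(56.7 nF/1.31 mH) = 0.674.
ω_d = ω_n√(1−ζ²) = 85700 rad/s. t_p = π/ω_d = 0.0000367 s.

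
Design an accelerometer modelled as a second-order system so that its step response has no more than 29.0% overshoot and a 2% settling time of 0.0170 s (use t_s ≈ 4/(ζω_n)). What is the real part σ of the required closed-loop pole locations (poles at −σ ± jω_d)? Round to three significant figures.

σ ≈ 235

The settling-time spec alone fixes σ = ζω_n = 4/t_s = 4/0.0170 = 235.
(Overshoot then fixes ζ = 0.367 and hence ω_d = σ·√(1−ζ²)/ζ = 597 rad/s.)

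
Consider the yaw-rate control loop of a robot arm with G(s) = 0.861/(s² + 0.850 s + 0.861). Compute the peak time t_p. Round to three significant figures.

Comparing the denominator to s² + 2ζω_n s + ω_n²: ω_n = √0.861 = 0.928 rad/s, and 2ζω_n = 0.850 so ζ = 0.850/(2·0.928) = 0.458.
The damped frequency ω_d = ω_n√(1−ζ²) = 0.825 rad/s. Then t_p = π/ω_d = 3.81 s.

t_p ≈ 3.81 s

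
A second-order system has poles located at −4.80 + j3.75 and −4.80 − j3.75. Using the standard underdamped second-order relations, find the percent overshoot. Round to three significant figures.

The poles are at −σ ± jω_d with σ = 4.80 and ω_d = 3.75, so ω_n = √(σ²+ω_d²) = 6.09 rad/s and ζ = σ/ω_n = 0.788.
%OS = 100·exp(−πζ/√(1−ζ²)) = 1.79%.

%OS ≈ 1.79%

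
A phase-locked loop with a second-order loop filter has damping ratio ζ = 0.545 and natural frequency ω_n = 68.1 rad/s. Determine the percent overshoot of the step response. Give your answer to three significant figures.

For an underdamped second-order system, %OS = 100·exp(−πζ/√(1−ζ²)).
πζ/√(1−ζ²) = π·0.545/√(1−0.297) = 2.042, so %OS = 100·e^(−2.042) = 13.0%.

%OS ≈ 13.0%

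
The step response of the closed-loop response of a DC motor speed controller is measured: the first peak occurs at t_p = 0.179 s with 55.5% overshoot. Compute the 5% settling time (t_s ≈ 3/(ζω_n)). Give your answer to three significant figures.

From the overshoot, ζ = −ln(OS)/√(π²+ln²(OS)) = 0.184.
t_p = π/ω_d ⇒ ω_d = 17.6 rad/s; then ω_n = ω_d/√(1−ζ²) = 17.9 rad/s.
t_s ≈ 3/(ζω_n) = 3/(0.184·17.9) = 0.912 s.

t_s ≈ 0.912 s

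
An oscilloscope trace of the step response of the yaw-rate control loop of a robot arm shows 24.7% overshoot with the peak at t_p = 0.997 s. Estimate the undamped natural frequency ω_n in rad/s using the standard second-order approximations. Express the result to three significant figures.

ω_n ≈ 3.45 rad/s

The overshoot fixes ζ = −ln(OS)/√(π²+ln²(OS)) = 0.407.
From t_p = π/ω_d, ω_d = π/0.997 = 3.15 rad/s, so ω_n = ω_d/√(1−ζ²) = 3.45 rad/s.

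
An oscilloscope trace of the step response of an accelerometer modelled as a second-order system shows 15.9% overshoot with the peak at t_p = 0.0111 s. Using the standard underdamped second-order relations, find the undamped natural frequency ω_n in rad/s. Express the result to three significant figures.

The overshoot fixes ζ = −ln(OS)/√(π²+ln²(OS)) = 0.505.
From t_p = π/ω_d, ω_d = π/0.0111 = 283 rad/s, so ω_n = ω_d/√(1−ζ²) = 328 rad/s.

ω_n ≈ 328 rad/s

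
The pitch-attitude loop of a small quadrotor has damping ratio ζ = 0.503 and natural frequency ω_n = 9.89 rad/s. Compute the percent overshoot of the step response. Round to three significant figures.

For an underdamped second-order system, %OS = 100·exp(−πζ/√(1−ζ²)).
πζ/√(1−ζ²) = π·0.503/√(1−0.253) = 1.828, so %OS = 100·e^(−1.828) = 16.1%.

%OS ≈ 16.1%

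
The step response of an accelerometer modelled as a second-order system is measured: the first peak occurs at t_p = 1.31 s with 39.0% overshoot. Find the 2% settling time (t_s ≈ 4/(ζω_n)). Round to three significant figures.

t_s ≈ 5.56 s

From the overshoot, ζ = −ln(OS)/√(π²+ln²(OS)) = 0.287.
t_p = π/ω_d ⇒ ω_d = 2.40 rad/s; then ω_n = ω_d/√(1−ζ²) = 2.50 rad/s.
t_s ≈ 4/(ζω_n) = 4/(0.287·2.50) = 5.56 s.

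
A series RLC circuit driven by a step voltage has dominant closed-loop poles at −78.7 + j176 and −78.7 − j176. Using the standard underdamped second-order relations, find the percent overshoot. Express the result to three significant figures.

The poles are at −σ ± jω_d with σ = 78.7 and ω_d = 176, so ω_n = √(σ²+ω_d²) = 193 rad/s and ζ = σ/ω_n = 0.408.
%OS = 100·exp(−πζ/√(1−ζ²)) = 24.5%.

%OS ≈ 24.5%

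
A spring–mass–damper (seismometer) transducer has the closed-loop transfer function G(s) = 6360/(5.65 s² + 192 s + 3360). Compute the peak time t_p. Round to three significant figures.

t_p ≈ 0.180 s

Dividing through by 5.65: denominator becomes s² + 33.98 s + 594.7.
So ω_n = √594.7 = 24.4 rad/s and ζ = 33.98/(2·24.4) = 0.697.
ω_d = ω_n√(1−ζ²) = 17.5 rad/s. t_p = π/ω_d = 0.180 s.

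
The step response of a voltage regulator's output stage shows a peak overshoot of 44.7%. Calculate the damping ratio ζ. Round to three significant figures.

Inverting the overshoot relation: ζ = |ln 0.447|/√(π² + ln²0.447) = 0.248.

ζ ≈ 0.248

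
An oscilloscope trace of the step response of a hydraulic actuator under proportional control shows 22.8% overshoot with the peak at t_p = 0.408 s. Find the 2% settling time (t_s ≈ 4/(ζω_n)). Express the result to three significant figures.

t_s ≈ 1.10 s

From the overshoot, ζ = −ln(OS)/√(π²+ln²(OS)) = 0.426.
t_p = π/ω_d ⇒ ω_d = 7.70 rad/s; then ω_n = ω_d/√(1−ζ²) = 8.51 rad/s.
t_s ≈ 4/(ζω_n) = 4/(0.426·8.51) = 1.10 s.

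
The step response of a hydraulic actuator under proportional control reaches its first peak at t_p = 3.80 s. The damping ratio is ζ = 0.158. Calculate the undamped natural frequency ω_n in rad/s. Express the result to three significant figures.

Peak time t_p = π/ω_d, so ω_d = π/t_p = π/3.80 = 0.827 rad/s.
ω_n = ω_d/√(1−ζ²) = 0.827/√0.975 = 0.837 rad/s.

ω_n ≈ 0.837 rad/s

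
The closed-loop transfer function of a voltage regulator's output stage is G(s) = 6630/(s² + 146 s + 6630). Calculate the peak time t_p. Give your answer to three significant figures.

ω_n = √6630 = 81.4 rad/s; ζ = 146/(2·81.4) = 0.897.
The damped frequency ω_d = ω_n√(1−ζ²) = 36.1 rad/s. Then t_p = π/ω_d = 0.0871 s.

t_p ≈ 0.0871 s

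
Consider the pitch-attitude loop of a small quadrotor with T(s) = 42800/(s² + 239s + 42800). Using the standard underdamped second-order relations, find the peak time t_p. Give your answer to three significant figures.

Comparing the denominator to s² + 2ζω_n s + ω_n²: ω_n = √42800 = 207 rad/s, and 2ζω_n = 239 so ζ = 239/(2·207) = 0.578.
ω_d = 207·√(1 − 0.578²) = 169 rad/s. Then t_p = π/ω_d = 0.0186 s.

t_p ≈ 0.0186 s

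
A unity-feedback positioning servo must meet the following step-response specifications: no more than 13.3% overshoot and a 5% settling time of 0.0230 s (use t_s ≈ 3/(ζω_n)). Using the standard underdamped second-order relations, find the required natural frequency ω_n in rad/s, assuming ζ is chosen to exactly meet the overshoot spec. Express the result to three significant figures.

Inverting the overshoot relation: ζ = |ln 0.133|/√(π² + ln²0.133) = 0.540.
From t_s ≈ 3/(ζω_n): ω_n = 3/(ζ·t_s) = 3/(0.540·0.0230) = 241 rad/s.

ω_n ≈ 241 rad/s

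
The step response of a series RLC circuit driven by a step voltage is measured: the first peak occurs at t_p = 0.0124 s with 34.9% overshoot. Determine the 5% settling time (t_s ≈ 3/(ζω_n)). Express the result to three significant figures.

t_s ≈ 0.0353 s

The overshoot fixes ζ = −ln(OS)/√(π²+ln²(OS)) = 0.318.
From t_p = π/ω_d, ω_d = π/0.0124 = 253 rad/s, so ω_n = ω_d/√(1−ζ²) = 267 rad/s.
t_s ≈ 3/(ζω_n) = 3/(0.318·267) = 0.0353 s.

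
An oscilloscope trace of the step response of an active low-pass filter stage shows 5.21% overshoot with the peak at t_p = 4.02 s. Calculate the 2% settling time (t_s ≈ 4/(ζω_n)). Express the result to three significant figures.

t_s ≈ 5.44 s

The overshoot fixes ζ = −ln(OS)/√(π²+ln²(OS)) = 0.685.
t_p = π/ω_d ⇒ ω_d = 0.781 rad/s; then ω_n = ω_d/√(1−ζ²) = 1.07 rad/s.
t_s ≈ 4/(ζω_n) = 4/(0.685·1.07) = 5.44 s.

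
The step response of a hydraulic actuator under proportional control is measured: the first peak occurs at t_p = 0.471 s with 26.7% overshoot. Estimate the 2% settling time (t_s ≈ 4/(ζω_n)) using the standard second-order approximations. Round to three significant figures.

ζ from %OS: ζ = |ln 0.267|/√(π²+ln²0.267) = 0.387.
From t_p = π/ω_d, ω_d = π/0.471 = 6.67 rad/s, so ω_n = ω_d/√(1−ζ²) = 7.24 rad/s.
t_s ≈ 4/(ζω_n) = 4/(0.387·7.24) = 1.43 s.

t_s ≈ 1.43 s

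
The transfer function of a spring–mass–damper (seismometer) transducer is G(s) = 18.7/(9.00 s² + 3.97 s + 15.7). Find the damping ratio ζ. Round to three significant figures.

ζ ≈ 0.167

Dividing through by 9.00: denominator becomes s² + 0.4411 s + 1.744.
So ω_n = √1.744 = 1.32 rad/s and ζ = 0.4411/(2·1.32) = 0.167.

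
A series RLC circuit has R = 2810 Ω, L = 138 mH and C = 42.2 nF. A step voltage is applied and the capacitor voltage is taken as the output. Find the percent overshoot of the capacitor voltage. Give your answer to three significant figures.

%OS ≈ 2.07%

For a series RLC circuit (capacitor voltage as output), ω_n = 1/√(LC) = 1/√(138 mH · 42.2 nF) = 13100 rad/s.
ζ = (R/2)·√(C/L) = (2810/2)·√(42.2 nF/138 mH) = 0.777.
%OS = 100·exp(−πζ/√(1−ζ²)) = 2.07%.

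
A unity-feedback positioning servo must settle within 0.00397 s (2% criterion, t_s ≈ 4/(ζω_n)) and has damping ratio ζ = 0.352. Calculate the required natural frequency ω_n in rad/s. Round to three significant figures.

Rearranging t_s ≈ 4/(ζω_n) gives ω_n = 4/(ζ·t_s) = 4/(0.352 × 0.00397) = 2860 rad/s.

ω_n ≈ 2860 rad/s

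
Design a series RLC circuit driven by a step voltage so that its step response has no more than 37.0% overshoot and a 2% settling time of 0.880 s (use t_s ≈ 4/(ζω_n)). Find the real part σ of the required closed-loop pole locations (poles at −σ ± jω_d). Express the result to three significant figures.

σ ≈ 4.55

The settling-time spec alone fixes σ = ζω_n = 4/t_s = 4/0.880 = 4.55.
(Overshoot then fixes ζ = 0.302 and hence ω_d = σ·√(1−ζ²)/ζ = 14.4 rad/s.)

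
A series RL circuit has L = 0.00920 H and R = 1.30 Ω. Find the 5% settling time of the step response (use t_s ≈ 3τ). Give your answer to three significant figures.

τ = L/R = 0.00920/1.30 = 0.00708 s.
t_s ≈ 3τ = 0.0212 s.

t_s ≈ 0.0212 s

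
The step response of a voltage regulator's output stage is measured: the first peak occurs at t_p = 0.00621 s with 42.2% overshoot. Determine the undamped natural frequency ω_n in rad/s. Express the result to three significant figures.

The overshoot fixes ζ = −ln(OS)/√(π²+ln²(OS)) = 0.265.
From t_p = π/ω_d, ω_d = π/0.00621 = 506 rad/s, so ω_n = ω_d/√(1−ζ²) = 525 rad/s.

ω_n ≈ 525 rad/s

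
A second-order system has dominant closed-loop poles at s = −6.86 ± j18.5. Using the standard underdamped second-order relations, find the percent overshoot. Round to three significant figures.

|pole| = ω_n = √(6.86² + 18.5²) = 19.7 rad/s; ζ = cos θ = σ/ω_n = 0.348.
Overshoot: exp(−π·0.348/√(1−0.348²)) = 0.312, i.e. 31.2%.

%OS ≈ 31.2%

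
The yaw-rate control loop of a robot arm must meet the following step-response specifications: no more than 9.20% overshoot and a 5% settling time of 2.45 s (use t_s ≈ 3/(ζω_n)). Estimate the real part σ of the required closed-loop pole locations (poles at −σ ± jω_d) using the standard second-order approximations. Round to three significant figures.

σ ≈ 1.22

The settling-time spec alone fixes σ = ζω_n = 3/t_s = 3/2.45 = 1.22.
(Overshoot then fixes ζ = 0.605 and hence ω_d = σ·√(1−ζ²)/ζ = 1.61 rad/s.)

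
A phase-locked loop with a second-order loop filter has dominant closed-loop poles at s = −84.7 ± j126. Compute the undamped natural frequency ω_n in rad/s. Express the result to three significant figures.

The poles are at −σ ± jω_d with σ = 84.7 and ω_d = 126, so ω_n = √(σ²+ω_d²) = 152 rad/s and ζ = σ/ω_n = 0.558.

ω_n ≈ 152 rad/s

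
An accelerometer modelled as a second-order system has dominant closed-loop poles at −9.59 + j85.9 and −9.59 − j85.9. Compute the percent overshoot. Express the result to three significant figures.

With σ = 9.59, ω_d = 85.9: ω_n = √(σ²+ω_d²) = 86.4 rad/s, ζ = σ/ω_n = 0.111.
%OS = 100·exp(−πζ/√(1−ζ²)) = 70.4%.

%OS ≈ 70.4%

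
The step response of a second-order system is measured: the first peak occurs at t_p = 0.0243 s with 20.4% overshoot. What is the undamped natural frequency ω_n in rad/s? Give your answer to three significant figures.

ω_n ≈ 145 rad/s

ζ from %OS: ζ = |ln 0.204|/√(π²+ln²0.204) = 0.451.
t_p = π/ω_d ⇒ ω_d = 129 rad/s; then ω_n = ω_d/√(1−ζ²) = 145 rad/s.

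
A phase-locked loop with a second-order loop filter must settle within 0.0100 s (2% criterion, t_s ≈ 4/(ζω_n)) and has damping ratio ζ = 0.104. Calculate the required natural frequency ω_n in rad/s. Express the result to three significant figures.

ω_n ≈ 3850 rad/s

Rearranging t_s ≈ 4/(ζω_n) gives ω_n = 4/(ζ·t_s) = 4/(0.104 × 0.0100) = 3850 rad/s.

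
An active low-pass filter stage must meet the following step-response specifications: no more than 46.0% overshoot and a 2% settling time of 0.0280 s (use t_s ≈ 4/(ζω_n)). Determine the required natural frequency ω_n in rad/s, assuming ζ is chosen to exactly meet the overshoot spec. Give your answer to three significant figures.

Inverting the overshoot relation: ζ = |ln 0.460|/√(π² + ln²0.460) = 0.240.
From t_s ≈ 4/(ζω_n): ω_n = 4/(ζ·t_s) = 4/(0.240·0.0280) = 595 rad/s.

ω_n ≈ 595 rad/s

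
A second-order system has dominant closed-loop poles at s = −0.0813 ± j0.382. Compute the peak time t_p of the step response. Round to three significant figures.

t_p = π/ω_d with ω_d = 0.382 (the imaginary part), so t_p = 8.22 s.

t_p ≈ 8.22 s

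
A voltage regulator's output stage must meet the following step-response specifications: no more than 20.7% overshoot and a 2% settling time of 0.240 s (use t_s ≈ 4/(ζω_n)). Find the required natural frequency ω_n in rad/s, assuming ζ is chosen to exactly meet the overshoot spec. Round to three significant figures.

ω_n ≈ 37.2 rad/s

ζ = −ln(OS)/√(π² + (ln OS)²). With OS = 0.207, ln OS = −1.575 and ζ = 1.575/3.514 = 0.448.
From t_s ≈ 4/(ζω_n): ω_n = 4/(ζ·t_s) = 4/(0.448·0.240) = 37.2 rad/s.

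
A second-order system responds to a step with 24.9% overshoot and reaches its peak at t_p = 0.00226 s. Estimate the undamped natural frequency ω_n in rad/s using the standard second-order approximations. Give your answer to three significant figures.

ω_n ≈ 1520 rad/s

ζ from %OS: ζ = |ln 0.249|/√(π²+ln²0.249) = 0.405.
t_p = π/ω_d ⇒ ω_d = 1390 rad/s; then ω_n = ω_d/√(1−ζ²) = 1520 rad/s.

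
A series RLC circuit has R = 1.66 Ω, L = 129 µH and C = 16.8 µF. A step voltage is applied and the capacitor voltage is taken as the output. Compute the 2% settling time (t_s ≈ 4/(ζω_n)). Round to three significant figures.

t_s ≈ 0.000622 s

For a series RLC circuit (capacitor voltage as output), ω_n = 1/√(LC) = 1/√(129 µH · 16.8 µF) = 21500 rad/s.
ζ = (R/2)·√(C/L) = (1.66/2)·√(16.8 µF/129 µH) = 0.300.
t_s ≈ 4/(ζω_n) = 0.000622 s.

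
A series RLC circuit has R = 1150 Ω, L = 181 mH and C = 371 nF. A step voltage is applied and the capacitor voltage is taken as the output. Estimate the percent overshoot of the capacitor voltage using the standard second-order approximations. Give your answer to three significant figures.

For a series RLC circuit (capacitor voltage as output), ω_n = 1/√(LC) = 1/√(181 mH · 371 nF) = 3860 rad/s.
ζ = (R/2)·√(C/L) = (1150/2)·√(371 nF/181 mH) = 0.823.
%OS = 100·exp(−πζ/√(1−ζ²)) = 1.05%.

%OS ≈ 1.05%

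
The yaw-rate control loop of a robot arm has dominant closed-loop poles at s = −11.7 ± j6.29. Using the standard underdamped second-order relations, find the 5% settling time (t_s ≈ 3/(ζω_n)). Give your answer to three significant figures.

t_s ≈ 0.256 s

For poles at −σ ± jω_d, ζω_n = σ = 11.7, so t_s ≈ 3/σ = 0.256 s.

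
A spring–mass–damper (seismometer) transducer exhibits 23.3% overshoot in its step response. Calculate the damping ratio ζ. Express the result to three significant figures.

From %OS = 100·exp(−πζ/√(1−ζ²)), invert to get ζ = −ln(OS)/√(π² + ln²(OS)) with OS = 0.233.
−ln 0.233 = 1.457, so ζ = 1.457/√(π² + 2.122) = 0.421.

ζ ≈ 0.421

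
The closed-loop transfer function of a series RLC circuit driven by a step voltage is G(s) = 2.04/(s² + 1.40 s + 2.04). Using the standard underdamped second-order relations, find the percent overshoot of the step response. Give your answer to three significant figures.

Matching coefficients with s² + 2ζω_n s + ω_n² gives ω_n² = 2.04 ⇒ ω_n = 1.43 rad/s, and ζ = 1.40/(2ω_n) = 0.490.
Overshoot: exp(−π·0.490/√(1−0.490²)) = 0.171, i.e. 17.1%.

%OS ≈ 17.1%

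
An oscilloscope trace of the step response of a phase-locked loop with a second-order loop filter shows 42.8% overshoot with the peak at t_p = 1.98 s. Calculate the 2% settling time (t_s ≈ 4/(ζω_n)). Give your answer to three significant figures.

ζ from %OS: ζ = |ln 0.428|/√(π²+ln²0.428) = 0.261.
From t_p = π/ω_d, ω_d = π/1.98 = 1.59 rad/s, so ω_n = ω_d/√(1−ζ²) = 1.64 rad/s.
t_s ≈ 4/(ζω_n) = 4/(0.261·1.64) = 9.33 s.

t_s ≈ 9.33 s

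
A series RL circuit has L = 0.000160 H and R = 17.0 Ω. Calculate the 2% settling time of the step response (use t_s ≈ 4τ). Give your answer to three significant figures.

τ = L/R = 0.000160/17.0 = 0.00000941 s.
t_s ≈ 4τ = 0.0000376 s.

t_s ≈ 0.0000376 s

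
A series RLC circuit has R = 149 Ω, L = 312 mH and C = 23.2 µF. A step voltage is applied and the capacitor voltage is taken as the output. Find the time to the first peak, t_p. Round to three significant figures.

t_p ≈ 0.0110 s

For a series RLC circuit (capacitor voltage as output), ω_n = 1/√(LC) = 1/√(312 mH · 23.2 µF) = 372 rad/s.
ζ = (R/2)·√(C/L) = (149/2)·√(23.2 µF/312 mH) = 0.642.
ω_d = ω_n√(1−ζ²) = 285 rad/s. t_p = π/ω_d = 0.0110 s.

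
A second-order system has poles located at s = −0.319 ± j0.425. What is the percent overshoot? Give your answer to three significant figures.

%OS ≈ 9.46%

With σ = 0.319, ω_d = 0.425: ω_n = √(σ²+ω_d²) = 0.531 rad/s, ζ = σ/ω_n = 0.600.
%OS = 100 e^{−πζ/√(1−ζ²)} with ζ = 0.600 gives 9.46%.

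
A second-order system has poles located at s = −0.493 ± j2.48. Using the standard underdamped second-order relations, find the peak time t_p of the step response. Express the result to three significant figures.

t_p = π/ω_d with ω_d = 2.48 (the imaginary part), so t_p = 1.27 s.

t_p ≈ 1.27 s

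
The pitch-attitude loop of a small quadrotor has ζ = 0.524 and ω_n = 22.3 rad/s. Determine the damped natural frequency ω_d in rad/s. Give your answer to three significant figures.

ω_d ≈ 19.0 rad/s

ω_d = ω_n√(1−ζ²) = 22.3·√0.725 = 19.0 rad/s.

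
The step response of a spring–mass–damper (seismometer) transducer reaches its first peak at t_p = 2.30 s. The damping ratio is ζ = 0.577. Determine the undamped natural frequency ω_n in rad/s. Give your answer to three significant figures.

ω_n ≈ 1.67 rad/s

Peak time t_p = π/ω_d, so ω_d = π/t_p = π/2.30 = 1.37 rad/s.
ω_n = ω_d/√(1−ζ²) = 1.37/√0.667 = 1.67 rad/s.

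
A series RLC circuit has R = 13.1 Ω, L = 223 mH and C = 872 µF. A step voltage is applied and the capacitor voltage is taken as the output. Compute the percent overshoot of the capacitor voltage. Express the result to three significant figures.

For a series RLC circuit (capacitor voltage as output), ω_n = 1/√(LC) = 1/√(223 mH · 872 µF) = 71.7 rad/s.
ζ = (R/2)·√(C/L) = (13.1/2)·√(872 µF/223 mH) = 0.410.
%OS = 100 e^{−πζ/√(1−ζ²)} with ζ = 0.410 gives 24.4%.

%OS ≈ 24.4%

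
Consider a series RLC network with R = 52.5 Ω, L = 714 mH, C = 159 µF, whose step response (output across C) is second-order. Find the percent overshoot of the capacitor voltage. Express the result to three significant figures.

%OS ≈ 26.2%

For a series RLC circuit (capacitor voltage as output), ω_n = 1/√(LC) = 1/√(714 mH · 159 µF) = 93.9 rad/s.
ζ = (R/2)·√(C/L) = (52.5/2)·√(159 µF/714 mH) = 0.392.
%OS = 100 e^{−πζ/√(1−ζ²)} with ζ = 0.392 gives 26.2%.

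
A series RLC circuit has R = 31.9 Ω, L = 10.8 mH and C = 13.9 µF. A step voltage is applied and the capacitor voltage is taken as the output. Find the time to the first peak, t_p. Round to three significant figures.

For a series RLC circuit (capacitor voltage as output), ω_n = 1/√(LC) = 1/√(10.8 mH · 13.9 µF) = 2580 rad/s.
ζ = (R/2)·√(C/L) = (31.9/2)·√(13.9 µF/10.8 mH) = 0.572.
ω_d = 2580·√(1 − 0.572²) = 2120 rad/s. t_p = π/ω_d = 0.00148 s.

t_p ≈ 0.00148 s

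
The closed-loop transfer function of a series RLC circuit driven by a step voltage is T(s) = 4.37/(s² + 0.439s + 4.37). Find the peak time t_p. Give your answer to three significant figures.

t_p ≈ 1.51 s

Comparing the denominator to s² + 2ζω_n s + ω_n²: ω_n = √4.37 = 2.09 rad/s, and 2ζω_n = 0.439 so ζ = 0.439/(2·2.09) = 0.105.
The damped frequency ω_d = ω_n√(1−ζ²) = 2.08 rad/s. Then t_p = π/ω_d = 1.51 s.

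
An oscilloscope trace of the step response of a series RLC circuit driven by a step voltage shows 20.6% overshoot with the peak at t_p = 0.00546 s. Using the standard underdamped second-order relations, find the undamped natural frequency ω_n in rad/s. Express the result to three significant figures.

ω_n ≈ 644 rad/s

ζ from %OS: ζ = |ln 0.206|/√(π²+ln²0.206) = 0.449.
t_p = π/ω_d ⇒ ω_d = 575 rad/s; then ω_n = ω_d/√(1−ζ²) = 644 rad/s.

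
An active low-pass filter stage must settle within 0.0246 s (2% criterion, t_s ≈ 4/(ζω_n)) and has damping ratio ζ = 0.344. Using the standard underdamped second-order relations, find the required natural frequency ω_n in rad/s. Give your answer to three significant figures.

Rearranging t_s ≈ 4/(ζω_n) gives ω_n = 4/(ζ·t_s) = 4/(0.344 × 0.0246) = 473 rad/s.

ω_n ≈ 473 rad/s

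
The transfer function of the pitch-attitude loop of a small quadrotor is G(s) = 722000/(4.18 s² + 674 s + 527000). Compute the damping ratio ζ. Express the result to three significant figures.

Dividing through by 4.18: denominator becomes s² + 161.2 s + 126100.
So ω_n = √126100 = 355 rad/s and ζ = 161.2/(2·355) = 0.227.

ζ ≈ 0.227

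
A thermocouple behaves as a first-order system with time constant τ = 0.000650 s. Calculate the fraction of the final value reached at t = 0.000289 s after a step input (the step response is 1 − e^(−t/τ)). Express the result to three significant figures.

y/y_∞ ≈ 0.359

y(t)/y_∞ = 1 − e^(−t/τ) = 1 − e^(−0.000289/0.000650) = 1 − e^(−0.445) = 0.359.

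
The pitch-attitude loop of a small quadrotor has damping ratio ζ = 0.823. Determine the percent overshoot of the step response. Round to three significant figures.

%OS ≈ 1.05%

For an underdamped second-order system, %OS = 100·exp(−πζ/√(1−ζ²)).
πζ/√(1−ζ²) = π·0.823/√(1−0.677) = 4.552, so %OS = 100·e^(−4.552) = 1.05%.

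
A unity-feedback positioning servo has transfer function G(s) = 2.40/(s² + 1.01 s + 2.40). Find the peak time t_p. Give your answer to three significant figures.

ω_n = √2.40 = 1.55 rad/s; ζ = 1.01/(2·1.55) = 0.326.
ω_d = ω_n√(1−ζ²) = 1.46 rad/s. Then t_p = π/ω_d = 2.15 s.

t_p ≈ 2.15 s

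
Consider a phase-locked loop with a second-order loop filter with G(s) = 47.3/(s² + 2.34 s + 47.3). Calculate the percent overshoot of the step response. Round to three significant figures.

Comparing the denominator to s² + 2ζω_n s + ω_n²: ω_n = √47.3 = 6.88 rad/s, and 2ζω_n = 2.34 so ζ = 2.34/(2·6.88) = 0.170.
%OS = 100 e^{−πζ/√(1−ζ²)} with ζ = 0.170 gives 58.1%.

%OS ≈ 58.1%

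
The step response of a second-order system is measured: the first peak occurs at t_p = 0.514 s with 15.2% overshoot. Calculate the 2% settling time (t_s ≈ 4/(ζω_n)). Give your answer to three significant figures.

t_s ≈ 1.09 s

From the overshoot, ζ = −ln(OS)/√(π²+ln²(OS)) = 0.514.
From t_p = π/ω_d, ω_d = π/0.514 = 6.11 rad/s, so ω_n = ω_d/√(1−ζ²) = 7.13 rad/s.
t_s ≈ 4/(ζω_n) = 4/(0.514·7.13) = 1.09 s.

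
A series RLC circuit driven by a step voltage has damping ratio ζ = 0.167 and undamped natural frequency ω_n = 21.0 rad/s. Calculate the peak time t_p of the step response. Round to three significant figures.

The damped frequency is ω_d = ω_n√(1−ζ²) = 21.0·√(1−0.0279) = 20.7 rad/s.
Peak time t_p = π/ω_d = π/20.7 = 0.152 s.

t_p ≈ 0.152 s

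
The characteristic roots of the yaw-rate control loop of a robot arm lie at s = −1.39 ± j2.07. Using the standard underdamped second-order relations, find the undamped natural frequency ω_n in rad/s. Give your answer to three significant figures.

The poles are at −σ ± jω_d with σ = 1.39 and ω_d = 2.07, so ω_n = √(σ²+ω_d²) = 2.49 rad/s and ζ = σ/ω_n = 0.557.

ω_n ≈ 2.49 rad/s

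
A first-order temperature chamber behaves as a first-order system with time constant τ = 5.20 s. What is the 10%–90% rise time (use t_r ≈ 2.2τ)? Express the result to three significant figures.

t_r ≈ 11.4 s

t_r ≈ 2.2τ = 11.4 s.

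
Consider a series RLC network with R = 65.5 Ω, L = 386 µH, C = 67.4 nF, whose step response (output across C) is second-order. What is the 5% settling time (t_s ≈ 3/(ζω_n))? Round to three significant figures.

For a series RLC circuit (capacitor voltage as output), ω_n = 1/√(LC) = 1/√(386 µH · 67.4 nF) = 196000 rad/s.
ζ = (R/2)·√(C/L) = (65.5/2)·√(67.4 nF/386 µH) = 0.433.
t_s ≈ 3/(ζω_n) = 0.0000354 s.

t_s ≈ 0.0000354 s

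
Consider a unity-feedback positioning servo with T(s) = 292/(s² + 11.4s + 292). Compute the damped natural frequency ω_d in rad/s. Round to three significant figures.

ω_n = √292 = 17.1 rad/s; ζ = 11.4/(2·17.1) = 0.334.
ω_d = ω_n√(1−ζ²) = 16.1 rad/s.

ω_d ≈ 16.1 rad/s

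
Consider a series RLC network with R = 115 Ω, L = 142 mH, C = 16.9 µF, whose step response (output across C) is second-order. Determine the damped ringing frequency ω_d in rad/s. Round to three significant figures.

For a series RLC circuit (capacitor voltage as output), ω_n = 1/√(LC) = 1/√(142 mH · 16.9 µF) = 646 rad/s.
ζ = (R/2)·√(C/L) = (115/2)·√(16.9 µF/142 mH) = 0.627.
ω_d = 646·√(1 − 0.627²) = 503 rad/s.

ω_d ≈ 503 rad/s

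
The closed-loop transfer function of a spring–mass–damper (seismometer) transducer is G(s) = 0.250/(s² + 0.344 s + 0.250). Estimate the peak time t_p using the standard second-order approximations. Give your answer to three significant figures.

t_p ≈ 6.69 s

Matching coefficients with s² + 2ζω_n s + ω_n² gives ω_n² = 0.250 ⇒ ω_n = 0.500 rad/s, and ζ = 0.344/(2ω_n) = 0.344.
ω_d = ω_n√(1−ζ²) = 0.469 rad/s. Then t_p = π/ω_d = 6.69 s.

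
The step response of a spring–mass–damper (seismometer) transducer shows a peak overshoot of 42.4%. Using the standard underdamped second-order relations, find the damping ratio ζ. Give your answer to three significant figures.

From %OS = 100·exp(−πζ/√(1−ζ²)), invert to get ζ = −ln(OS)/√(π² + ln²(OS)) with OS = 0.424.
−ln 0.424 = 0.8580, so ζ = 0.8580/√(π² + 0.7362) = 0.263.

ζ ≈ 0.263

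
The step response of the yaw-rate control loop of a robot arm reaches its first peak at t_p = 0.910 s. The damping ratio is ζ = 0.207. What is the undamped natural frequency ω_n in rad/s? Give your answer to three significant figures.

ω_n ≈ 3.53 rad/s

Peak time t_p = π/ω_d, so ω_d = π/t_p = π/0.910 = 3.45 rad/s.
ω_n = ω_d/√(1−ζ²) = 3.45/√0.957 = 3.53 rad/s.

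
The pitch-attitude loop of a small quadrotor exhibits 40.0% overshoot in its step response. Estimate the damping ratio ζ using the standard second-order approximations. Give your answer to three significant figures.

ζ ≈ 0.280

Inverting the overshoot relation: ζ = |ln 0.400|/√(π² + ln²0.400) = 0.280.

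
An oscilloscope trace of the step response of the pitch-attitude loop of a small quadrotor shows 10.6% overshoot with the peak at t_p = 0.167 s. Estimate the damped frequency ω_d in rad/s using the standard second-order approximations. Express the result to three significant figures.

t_p = π/ω_d, so ω_d = π/0.167 = 18.8 rad/s.

ω_d ≈ 18.8 rad/s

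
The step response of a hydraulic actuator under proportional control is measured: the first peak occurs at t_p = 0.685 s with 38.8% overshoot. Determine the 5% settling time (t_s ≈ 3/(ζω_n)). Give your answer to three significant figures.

ζ from %OS: ζ = |ln 0.388|/√(π²+ln²0.388) = 0.289.
From t_p = π/ω_d, ω_d = π/0.685 = 4.59 rad/s, so ω_n = ω_d/√(1−ζ²) = 4.79 rad/s.
t_s ≈ 3/(ζω_n) = 3/(0.289·4.79) = 2.17 s.

t_s ≈ 2.17 s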